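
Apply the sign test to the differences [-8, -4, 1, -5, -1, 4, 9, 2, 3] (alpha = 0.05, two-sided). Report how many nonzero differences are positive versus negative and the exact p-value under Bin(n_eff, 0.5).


Step 1: Discard zero differences. Original n = 9; n_eff = number of nonzero differences = 9.
Nonzero differences (with sign): -8, -4, +1, -5, -1, +4, +9, +2, +3
Step 2: Count signs: positive = 5, negative = 4.
Step 3: Under H0: P(positive) = 0.5, so the number of positives S ~ Bin(9, 0.5).
Step 4: Two-sided exact p-value = sum of Bin(9,0.5) probabilities at or below the observed probability = 1.000000.
Step 5: alpha = 0.05. fail to reject H0.

n_eff = 9, pos = 5, neg = 4, p = 1.000000, fail to reject H0.


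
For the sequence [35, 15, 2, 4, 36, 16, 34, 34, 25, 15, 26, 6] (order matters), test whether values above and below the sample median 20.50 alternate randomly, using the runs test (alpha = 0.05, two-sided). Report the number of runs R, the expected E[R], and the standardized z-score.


Step 1: Compute median = 20.50; label A = above, B = below.
Labels in order: ABBBABAAABAB  (n_A = 6, n_B = 6)
Step 2: Count runs R = 8.
Step 3: Under H0 (random ordering), E[R] = 2*n_A*n_B/(n_A+n_B) + 1 = 2*6*6/12 + 1 = 7.0000.
        Var[R] = 2*n_A*n_B*(2*n_A*n_B - n_A - n_B) / ((n_A+n_B)^2 * (n_A+n_B-1)) = 4320/1584 = 2.7273.
        SD[R] = 1.6514.
Step 4: Continuity-corrected z = (R - 0.5 - E[R]) / SD[R] = (8 - 0.5 - 7.0000) / 1.6514 = 0.3028.
Step 5: Two-sided p-value via normal approximation = 2*(1 - Phi(|z|)) = 0.762069.
Step 6: alpha = 0.05. fail to reject H0.

R = 8, z = 0.3028, p = 0.762069, fail to reject H0.


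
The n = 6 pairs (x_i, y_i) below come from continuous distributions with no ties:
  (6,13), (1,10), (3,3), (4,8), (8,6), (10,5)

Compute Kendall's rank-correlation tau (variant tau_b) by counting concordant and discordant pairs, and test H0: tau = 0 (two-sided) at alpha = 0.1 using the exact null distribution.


Step 1: Enumerate the 15 unordered pairs (i,j) with i<j and classify each by sign(x_j-x_i) * sign(y_j-y_i).
  (1,2):dx=-5,dy=-3->C; (1,3):dx=-3,dy=-10->C; (1,4):dx=-2,dy=-5->C; (1,5):dx=+2,dy=-7->D
  (1,6):dx=+4,dy=-8->D; (2,3):dx=+2,dy=-7->D; (2,4):dx=+3,dy=-2->D; (2,5):dx=+7,dy=-4->D
  (2,6):dx=+9,dy=-5->D; (3,4):dx=+1,dy=+5->C; (3,5):dx=+5,dy=+3->C; (3,6):dx=+7,dy=+2->C
  (4,5):dx=+4,dy=-2->D; (4,6):dx=+6,dy=-3->D; (5,6):dx=+2,dy=-1->D
Step 2: C = 6, D = 9, total pairs = 15.
Step 3: tau = (C - D)/(n(n-1)/2) = (6 - 9)/15 = -0.200000.
Step 4: Exact two-sided p-value (enumerate n! = 720 permutations of y under H0): p = 0.719444.
Step 5: alpha = 0.1. fail to reject H0.

tau_b = -0.2000 (C=6, D=9), p = 0.719444, fail to reject H0.


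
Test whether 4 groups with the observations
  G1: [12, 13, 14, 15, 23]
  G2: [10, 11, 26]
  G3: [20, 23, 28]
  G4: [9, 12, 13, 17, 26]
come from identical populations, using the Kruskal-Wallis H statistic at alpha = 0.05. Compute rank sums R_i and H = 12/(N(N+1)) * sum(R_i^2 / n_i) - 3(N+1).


Step 1: Combine all N = 16 observations and assign midranks.
sorted (value, group, rank): (9,G4,1), (10,G2,2), (11,G2,3), (12,G1,4.5), (12,G4,4.5), (13,G1,6.5), (13,G4,6.5), (14,G1,8), (15,G1,9), (17,G4,10), (20,G3,11), (23,G1,12.5), (23,G3,12.5), (26,G2,14.5), (26,G4,14.5), (28,G3,16)
Step 2: Sum ranks within each group.
R_1 = 40.5 (n_1 = 5)
R_2 = 19.5 (n_2 = 3)
R_3 = 39.5 (n_3 = 3)
R_4 = 36.5 (n_4 = 5)
Step 3: H = 12/(N(N+1)) * sum(R_i^2/n_i) - 3(N+1)
     = 12/(16*17) * (40.5^2/5 + 19.5^2/3 + 39.5^2/3 + 36.5^2/5) - 3*17
     = 0.044118 * 1241.33 - 51
     = 3.764706.
Step 4: Ties present; correction factor C = 1 - 24/(16^3 - 16) = 0.994118. Corrected H = 3.764706 / 0.994118 = 3.786982.
Step 5: Under H0, H ~ chi^2(3); p-value = 0.285404.
Step 6: alpha = 0.05. fail to reject H0.

H = 3.7870, df = 3, p = 0.285404, fail to reject H0.


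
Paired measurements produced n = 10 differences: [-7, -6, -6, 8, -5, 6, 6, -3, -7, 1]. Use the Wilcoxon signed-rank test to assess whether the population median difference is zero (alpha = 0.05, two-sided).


Step 1: Drop any zero differences (none here) and take |d_i|.
|d| = [7, 6, 6, 8, 5, 6, 6, 3, 7, 1]
Step 2: Midrank |d_i| (ties get averaged ranks).
ranks: |7|->8.5, |6|->5.5, |6|->5.5, |8|->10, |5|->3, |6|->5.5, |6|->5.5, |3|->2, |7|->8.5, |1|->1
Step 3: Attach original signs; sum ranks with positive sign and with negative sign.
W+ = 10 + 5.5 + 5.5 + 1 = 22
W- = 8.5 + 5.5 + 5.5 + 3 + 2 + 8.5 = 33
(Check: W+ + W- = 55 should equal n(n+1)/2 = 55.)
Step 4: Test statistic W = min(W+, W-) = 22.
Step 5: Ties in |d|, so use the tie-corrected normal approximation.
        E[W] = n(n+1)/4 = 10*11/4 = 27.5.
        Tie groups: |d|=6 (t=4), |d|=7 (t=2); sum(t^3 - t) = 66.
        Var[W] = n(n+1)(2n+1)/24 - sum(t^3-t)/48 = 2310/24 - 66/48 = 94.875.
        z = (W - E[W]) / sqrt(Var[W]) = (22 - 27.5) / 9.7404 = -0.5647.
        Two-sided p = 2*Phi(z) = 0.572305.
Step 6: alpha = 0.05. fail to reject H0.

W+ = 22, W- = 33, W = min = 22, p = 0.572305, fail to reject H0.


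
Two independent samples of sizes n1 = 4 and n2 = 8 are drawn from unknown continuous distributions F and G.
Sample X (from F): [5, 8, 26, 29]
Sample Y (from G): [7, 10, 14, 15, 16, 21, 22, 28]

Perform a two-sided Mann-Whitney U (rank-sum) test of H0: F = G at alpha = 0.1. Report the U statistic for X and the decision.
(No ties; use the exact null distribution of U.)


Step 1: Combine and sort all 12 observations; assign midranks.
sorted (value, group): (5,X), (7,Y), (8,X), (10,Y), (14,Y), (15,Y), (16,Y), (21,Y), (22,Y), (26,X), (28,Y), (29,X)
ranks: 5->1, 7->2, 8->3, 10->4, 14->5, 15->6, 16->7, 21->8, 22->9, 26->10, 28->11, 29->12
Step 2: Rank sum for X: R1 = 1 + 3 + 10 + 12 = 26.
Step 3: U_X = R1 - n1(n1+1)/2 = 26 - 4*5/2 = 26 - 10 = 16.
       U_Y = n1*n2 - U_X = 32 - 16 = 16.
Step 4: No ties, so the exact null distribution of U (based on enumerating the C(12,4) = 495 equally likely rank assignments) gives the two-sided p-value.
Step 5: p-value = 1.000000; compare to alpha = 0.1. fail to reject H0.

U_X = 16, p = 1.000000, fail to reject H0 at alpha = 0.1.


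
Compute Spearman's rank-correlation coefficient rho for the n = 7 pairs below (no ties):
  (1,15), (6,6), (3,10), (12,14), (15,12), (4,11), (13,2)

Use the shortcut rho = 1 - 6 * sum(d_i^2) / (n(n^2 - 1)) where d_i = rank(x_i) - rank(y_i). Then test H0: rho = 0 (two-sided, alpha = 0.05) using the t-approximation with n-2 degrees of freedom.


Step 1: Rank x and y separately (midranks; no ties here).
rank(x): 1->1, 6->4, 3->2, 12->5, 15->7, 4->3, 13->6
rank(y): 15->7, 6->2, 10->3, 14->6, 12->5, 11->4, 2->1
Step 2: d_i = R_x(i) - R_y(i); compute d_i^2.
  (1-7)^2=36, (4-2)^2=4, (2-3)^2=1, (5-6)^2=1, (7-5)^2=4, (3-4)^2=1, (6-1)^2=25
sum(d^2) = 72.
Step 3: rho = 1 - 6*72 / (7*(7^2 - 1)) = 1 - 432/336 = -0.285714.
Step 4: Under H0, t = rho * sqrt((n-2)/(1-rho^2)) = -0.6667 ~ t(5).
Step 5: Two-sided p-value from the t-distribution with 5 df = 0.534509.
Step 6: alpha = 0.05. fail to reject H0.

rho = -0.2857, p = 0.534509, fail to reject H0 at alpha = 0.05.


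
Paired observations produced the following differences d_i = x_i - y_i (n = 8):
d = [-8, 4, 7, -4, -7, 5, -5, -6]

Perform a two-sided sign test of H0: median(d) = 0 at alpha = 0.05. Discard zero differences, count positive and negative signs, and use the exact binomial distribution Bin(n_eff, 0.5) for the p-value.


Step 1: Discard zero differences. Original n = 8; n_eff = number of nonzero differences = 8.
Nonzero differences (with sign): -8, +4, +7, -4, -7, +5, -5, -6
Step 2: Count signs: positive = 3, negative = 5.
Step 3: Under H0: P(positive) = 0.5, so the number of positives S ~ Bin(8, 0.5).
Step 4: Two-sided exact p-value = sum of Bin(8,0.5) probabilities at or below the observed probability = 0.726562.
Step 5: alpha = 0.05. fail to reject H0.

n_eff = 8, pos = 3, neg = 5, p = 0.726562, fail to reject H0.


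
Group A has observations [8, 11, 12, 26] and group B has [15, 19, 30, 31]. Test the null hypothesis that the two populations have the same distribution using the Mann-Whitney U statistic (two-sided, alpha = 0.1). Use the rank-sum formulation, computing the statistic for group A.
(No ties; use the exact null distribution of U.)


Step 1: Combine and sort all 8 observations; assign midranks.
sorted (value, group): (8,X), (11,X), (12,X), (15,Y), (19,Y), (26,X), (30,Y), (31,Y)
ranks: 8->1, 11->2, 12->3, 15->4, 19->5, 26->6, 30->7, 31->8
Step 2: Rank sum for X: R1 = 1 + 2 + 3 + 6 = 12.
Step 3: U_X = R1 - n1(n1+1)/2 = 12 - 4*5/2 = 12 - 10 = 2.
       U_Y = n1*n2 - U_X = 16 - 2 = 14.
Step 4: No ties, so the exact null distribution of U (based on enumerating the C(8,4) = 70 equally likely rank assignments) gives the two-sided p-value.
Step 5: p-value = 0.114286; compare to alpha = 0.1. fail to reject H0.

U_X = 2, p = 0.114286, fail to reject H0 at alpha = 0.1.


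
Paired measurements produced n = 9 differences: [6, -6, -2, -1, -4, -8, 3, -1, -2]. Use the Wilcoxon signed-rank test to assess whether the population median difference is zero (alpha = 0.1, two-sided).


Step 1: Drop any zero differences (none here) and take |d_i|.
|d| = [6, 6, 2, 1, 4, 8, 3, 1, 2]
Step 2: Midrank |d_i| (ties get averaged ranks).
ranks: |6|->7.5, |6|->7.5, |2|->3.5, |1|->1.5, |4|->6, |8|->9, |3|->5, |1|->1.5, |2|->3.5
Step 3: Attach original signs; sum ranks with positive sign and with negative sign.
W+ = 7.5 + 5 = 12.5
W- = 7.5 + 3.5 + 1.5 + 6 + 9 + 1.5 + 3.5 = 32.5
(Check: W+ + W- = 45 should equal n(n+1)/2 = 45.)
Step 4: Test statistic W = min(W+, W-) = 12.5.
Step 5: Ties in |d|, so use the tie-corrected normal approximation.
        E[W] = n(n+1)/4 = 9*10/4 = 22.5.
        Tie groups: |d|=1 (t=2), |d|=2 (t=2), |d|=6 (t=2); sum(t^3 - t) = 18.
        Var[W] = n(n+1)(2n+1)/24 - sum(t^3-t)/48 = 1710/24 - 18/48 = 70.875.
        z = (W - E[W]) / sqrt(Var[W]) = (12.5 - 22.5) / 8.4187 = -1.1878.
        Two-sided p = 2*Phi(z) = 0.234901.
Step 6: alpha = 0.1. fail to reject H0.

W+ = 12.5, W- = 32.5, W = min = 12.5, p = 0.234901, fail to reject H0.


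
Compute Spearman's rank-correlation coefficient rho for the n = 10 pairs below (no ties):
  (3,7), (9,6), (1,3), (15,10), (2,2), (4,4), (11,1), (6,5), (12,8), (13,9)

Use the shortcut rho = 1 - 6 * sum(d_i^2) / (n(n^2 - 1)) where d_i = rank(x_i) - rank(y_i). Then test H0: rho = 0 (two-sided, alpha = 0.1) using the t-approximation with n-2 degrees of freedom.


Step 1: Rank x and y separately (midranks; no ties here).
rank(x): 3->3, 9->6, 1->1, 15->10, 2->2, 4->4, 11->7, 6->5, 12->8, 13->9
rank(y): 7->7, 6->6, 3->3, 10->10, 2->2, 4->4, 1->1, 5->5, 8->8, 9->9
Step 2: d_i = R_x(i) - R_y(i); compute d_i^2.
  (3-7)^2=16, (6-6)^2=0, (1-3)^2=4, (10-10)^2=0, (2-2)^2=0, (4-4)^2=0, (7-1)^2=36, (5-5)^2=0, (8-8)^2=0, (9-9)^2=0
sum(d^2) = 56.
Step 3: rho = 1 - 6*56 / (10*(10^2 - 1)) = 1 - 336/990 = 0.660606.
Step 4: Under H0, t = rho * sqrt((n-2)/(1-rho^2)) = 2.4889 ~ t(8).
Step 5: Two-sided p-value from the t-distribution with 8 df = 0.037588.
Step 6: alpha = 0.1. reject H0.

rho = 0.6606, p = 0.037588, reject H0 at alpha = 0.1.


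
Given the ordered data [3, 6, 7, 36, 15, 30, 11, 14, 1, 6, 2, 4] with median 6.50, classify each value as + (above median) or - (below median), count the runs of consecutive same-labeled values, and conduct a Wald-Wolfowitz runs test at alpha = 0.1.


Step 1: Compute median = 6.50; label A = above, B = below.
Labels in order: BBAAAAAABBBB  (n_A = 6, n_B = 6)
Step 2: Count runs R = 3.
Step 3: Under H0 (random ordering), E[R] = 2*n_A*n_B/(n_A+n_B) + 1 = 2*6*6/12 + 1 = 7.0000.
        Var[R] = 2*n_A*n_B*(2*n_A*n_B - n_A - n_B) / ((n_A+n_B)^2 * (n_A+n_B-1)) = 4320/1584 = 2.7273.
        SD[R] = 1.6514.
Step 4: Continuity-corrected z = (R + 0.5 - E[R]) / SD[R] = (3 + 0.5 - 7.0000) / 1.6514 = -2.1194.
Step 5: Two-sided p-value via normal approximation = 2*(1 - Phi(|z|)) = 0.034060.
Step 6: alpha = 0.1. reject H0.

R = 3, z = -2.1194, p = 0.034060, reject H0.


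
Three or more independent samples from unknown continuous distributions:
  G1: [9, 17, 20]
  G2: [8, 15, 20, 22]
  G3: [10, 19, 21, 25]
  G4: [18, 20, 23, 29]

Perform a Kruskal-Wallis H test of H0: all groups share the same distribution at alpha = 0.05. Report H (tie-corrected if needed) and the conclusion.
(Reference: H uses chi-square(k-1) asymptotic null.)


Step 1: Combine all N = 15 observations and assign midranks.
sorted (value, group, rank): (8,G2,1), (9,G1,2), (10,G3,3), (15,G2,4), (17,G1,5), (18,G4,6), (19,G3,7), (20,G1,9), (20,G2,9), (20,G4,9), (21,G3,11), (22,G2,12), (23,G4,13), (25,G3,14), (29,G4,15)
Step 2: Sum ranks within each group.
R_1 = 16 (n_1 = 3)
R_2 = 26 (n_2 = 4)
R_3 = 35 (n_3 = 4)
R_4 = 43 (n_4 = 4)
Step 3: H = 12/(N(N+1)) * sum(R_i^2/n_i) - 3(N+1)
     = 12/(15*16) * (16^2/3 + 26^2/4 + 35^2/4 + 43^2/4) - 3*16
     = 0.050000 * 1022.83 - 48
     = 3.141667.
Step 4: Ties present; correction factor C = 1 - 24/(15^3 - 15) = 0.992857. Corrected H = 3.141667 / 0.992857 = 3.164269.
Step 5: Under H0, H ~ chi^2(3); p-value = 0.366985.
Step 6: alpha = 0.05. fail to reject H0.

H = 3.1643, df = 3, p = 0.366985, fail to reject H0.


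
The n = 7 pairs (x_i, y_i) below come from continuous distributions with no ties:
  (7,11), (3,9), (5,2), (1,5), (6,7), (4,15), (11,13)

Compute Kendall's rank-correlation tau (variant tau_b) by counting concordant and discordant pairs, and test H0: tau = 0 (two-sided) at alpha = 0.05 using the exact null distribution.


Step 1: Enumerate the 21 unordered pairs (i,j) with i<j and classify each by sign(x_j-x_i) * sign(y_j-y_i).
  (1,2):dx=-4,dy=-2->C; (1,3):dx=-2,dy=-9->C; (1,4):dx=-6,dy=-6->C; (1,5):dx=-1,dy=-4->C
  (1,6):dx=-3,dy=+4->D; (1,7):dx=+4,dy=+2->C; (2,3):dx=+2,dy=-7->D; (2,4):dx=-2,dy=-4->C
  (2,5):dx=+3,dy=-2->D; (2,6):dx=+1,dy=+6->C; (2,7):dx=+8,dy=+4->C; (3,4):dx=-4,dy=+3->D
  (3,5):dx=+1,dy=+5->C; (3,6):dx=-1,dy=+13->D; (3,7):dx=+6,dy=+11->C; (4,5):dx=+5,dy=+2->C
  (4,6):dx=+3,dy=+10->C; (4,7):dx=+10,dy=+8->C; (5,6):dx=-2,dy=+8->D; (5,7):dx=+5,dy=+6->C
  (6,7):dx=+7,dy=-2->D
Step 2: C = 14, D = 7, total pairs = 21.
Step 3: tau = (C - D)/(n(n-1)/2) = (14 - 7)/21 = 0.333333.
Step 4: Exact two-sided p-value (enumerate n! = 5040 permutations of y under H0): p = 0.381349.
Step 5: alpha = 0.05. fail to reject H0.

tau_b = 0.3333 (C=14, D=7), p = 0.381349, fail to reject H0.


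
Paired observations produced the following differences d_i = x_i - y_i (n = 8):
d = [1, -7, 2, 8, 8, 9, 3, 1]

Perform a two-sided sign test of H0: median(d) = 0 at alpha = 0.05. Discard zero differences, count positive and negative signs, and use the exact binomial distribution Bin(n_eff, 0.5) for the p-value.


Step 1: Discard zero differences. Original n = 8; n_eff = number of nonzero differences = 8.
Nonzero differences (with sign): +1, -7, +2, +8, +8, +9, +3, +1
Step 2: Count signs: positive = 7, negative = 1.
Step 3: Under H0: P(positive) = 0.5, so the number of positives S ~ Bin(8, 0.5).
Step 4: Two-sided exact p-value = sum of Bin(8,0.5) probabilities at or below the observed probability = 0.070312.
Step 5: alpha = 0.05. fail to reject H0.

n_eff = 8, pos = 7, neg = 1, p = 0.070312, fail to reject H0.


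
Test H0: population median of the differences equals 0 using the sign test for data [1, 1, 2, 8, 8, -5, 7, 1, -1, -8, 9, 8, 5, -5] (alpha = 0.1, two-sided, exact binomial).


Step 1: Discard zero differences. Original n = 14; n_eff = number of nonzero differences = 14.
Nonzero differences (with sign): +1, +1, +2, +8, +8, -5, +7, +1, -1, -8, +9, +8, +5, -5
Step 2: Count signs: positive = 10, negative = 4.
Step 3: Under H0: P(positive) = 0.5, so the number of positives S ~ Bin(14, 0.5).
Step 4: Two-sided exact p-value = sum of Bin(14,0.5) probabilities at or below the observed probability = 0.179565.
Step 5: alpha = 0.1. fail to reject H0.

n_eff = 14, pos = 10, neg = 4, p = 0.179565, fail to reject H0.


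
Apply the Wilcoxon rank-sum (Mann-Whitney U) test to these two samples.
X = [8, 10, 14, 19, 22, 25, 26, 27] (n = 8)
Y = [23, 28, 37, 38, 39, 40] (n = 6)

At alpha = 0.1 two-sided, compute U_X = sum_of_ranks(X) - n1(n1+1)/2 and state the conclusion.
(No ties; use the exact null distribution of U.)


Step 1: Combine and sort all 14 observations; assign midranks.
sorted (value, group): (8,X), (10,X), (14,X), (19,X), (22,X), (23,Y), (25,X), (26,X), (27,X), (28,Y), (37,Y), (38,Y), (39,Y), (40,Y)
ranks: 8->1, 10->2, 14->3, 19->4, 22->5, 23->6, 25->7, 26->8, 27->9, 28->10, 37->11, 38->12, 39->13, 40->14
Step 2: Rank sum for X: R1 = 1 + 2 + 3 + 4 + 5 + 7 + 8 + 9 = 39.
Step 3: U_X = R1 - n1(n1+1)/2 = 39 - 8*9/2 = 39 - 36 = 3.
       U_Y = n1*n2 - U_X = 48 - 3 = 45.
Step 4: No ties, so the exact null distribution of U (based on enumerating the C(14,8) = 3003 equally likely rank assignments) gives the two-sided p-value.
Step 5: p-value = 0.004662; compare to alpha = 0.1. reject H0.

U_X = 3, p = 0.004662, reject H0 at alpha = 0.1.


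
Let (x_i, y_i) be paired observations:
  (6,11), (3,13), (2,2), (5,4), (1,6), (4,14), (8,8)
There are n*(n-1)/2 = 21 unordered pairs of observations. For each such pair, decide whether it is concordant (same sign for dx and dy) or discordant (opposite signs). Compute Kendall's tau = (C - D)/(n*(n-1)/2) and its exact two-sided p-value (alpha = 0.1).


Step 1: Enumerate the 21 unordered pairs (i,j) with i<j and classify each by sign(x_j-x_i) * sign(y_j-y_i).
  (1,2):dx=-3,dy=+2->D; (1,3):dx=-4,dy=-9->C; (1,4):dx=-1,dy=-7->C; (1,5):dx=-5,dy=-5->C
  (1,6):dx=-2,dy=+3->D; (1,7):dx=+2,dy=-3->D; (2,3):dx=-1,dy=-11->C; (2,4):dx=+2,dy=-9->D
  (2,5):dx=-2,dy=-7->C; (2,6):dx=+1,dy=+1->C; (2,7):dx=+5,dy=-5->D; (3,4):dx=+3,dy=+2->C
  (3,5):dx=-1,dy=+4->D; (3,6):dx=+2,dy=+12->C; (3,7):dx=+6,dy=+6->C; (4,5):dx=-4,dy=+2->D
  (4,6):dx=-1,dy=+10->D; (4,7):dx=+3,dy=+4->C; (5,6):dx=+3,dy=+8->C; (5,7):dx=+7,dy=+2->C
  (6,7):dx=+4,dy=-6->D
Step 2: C = 12, D = 9, total pairs = 21.
Step 3: tau = (C - D)/(n(n-1)/2) = (12 - 9)/21 = 0.142857.
Step 4: Exact two-sided p-value (enumerate n! = 5040 permutations of y under H0): p = 0.772619.
Step 5: alpha = 0.1. fail to reject H0.

tau_b = 0.1429 (C=12, D=9), p = 0.772619, fail to reject H0.


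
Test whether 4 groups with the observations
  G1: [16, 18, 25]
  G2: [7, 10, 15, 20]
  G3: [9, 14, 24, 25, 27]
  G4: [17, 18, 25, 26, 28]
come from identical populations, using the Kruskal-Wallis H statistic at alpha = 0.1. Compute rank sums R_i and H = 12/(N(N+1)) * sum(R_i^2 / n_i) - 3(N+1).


Step 1: Combine all N = 17 observations and assign midranks.
sorted (value, group, rank): (7,G2,1), (9,G3,2), (10,G2,3), (14,G3,4), (15,G2,5), (16,G1,6), (17,G4,7), (18,G1,8.5), (18,G4,8.5), (20,G2,10), (24,G3,11), (25,G1,13), (25,G3,13), (25,G4,13), (26,G4,15), (27,G3,16), (28,G4,17)
Step 2: Sum ranks within each group.
R_1 = 27.5 (n_1 = 3)
R_2 = 19 (n_2 = 4)
R_3 = 46 (n_3 = 5)
R_4 = 60.5 (n_4 = 5)
Step 3: H = 12/(N(N+1)) * sum(R_i^2/n_i) - 3(N+1)
     = 12/(17*18) * (27.5^2/3 + 19^2/4 + 46^2/5 + 60.5^2/5) - 3*18
     = 0.039216 * 1497.58 - 54
     = 4.728758.
Step 4: Ties present; correction factor C = 1 - 30/(17^3 - 17) = 0.993873. Corrected H = 4.728758 / 0.993873 = 4.757912.
Step 5: Under H0, H ~ chi^2(3); p-value = 0.190407.
Step 6: alpha = 0.1. fail to reject H0.

H = 4.7579, df = 3, p = 0.190407, fail to reject H0.


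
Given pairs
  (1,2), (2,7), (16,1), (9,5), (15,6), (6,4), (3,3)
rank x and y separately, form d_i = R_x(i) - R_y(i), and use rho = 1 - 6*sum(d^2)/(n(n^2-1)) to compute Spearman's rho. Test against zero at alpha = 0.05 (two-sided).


Step 1: Rank x and y separately (midranks; no ties here).
rank(x): 1->1, 2->2, 16->7, 9->5, 15->6, 6->4, 3->3
rank(y): 2->2, 7->7, 1->1, 5->5, 6->6, 4->4, 3->3
Step 2: d_i = R_x(i) - R_y(i); compute d_i^2.
  (1-2)^2=1, (2-7)^2=25, (7-1)^2=36, (5-5)^2=0, (6-6)^2=0, (4-4)^2=0, (3-3)^2=0
sum(d^2) = 62.
Step 3: rho = 1 - 6*62 / (7*(7^2 - 1)) = 1 - 372/336 = -0.107143.
Step 4: Under H0, t = rho * sqrt((n-2)/(1-rho^2)) = -0.2410 ~ t(5).
Step 5: Two-sided p-value from the t-distribution with 5 df = 0.819151.
Step 6: alpha = 0.05. fail to reject H0.

rho = -0.1071, p = 0.819151, fail to reject H0 at alpha = 0.05.


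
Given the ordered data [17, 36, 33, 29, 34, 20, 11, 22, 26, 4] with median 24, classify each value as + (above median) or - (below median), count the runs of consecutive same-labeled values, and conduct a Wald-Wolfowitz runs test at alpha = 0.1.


Step 1: Compute median = 24; label A = above, B = below.
Labels in order: BAAAABBBAB  (n_A = 5, n_B = 5)
Step 2: Count runs R = 5.
Step 3: Under H0 (random ordering), E[R] = 2*n_A*n_B/(n_A+n_B) + 1 = 2*5*5/10 + 1 = 6.0000.
        Var[R] = 2*n_A*n_B*(2*n_A*n_B - n_A - n_B) / ((n_A+n_B)^2 * (n_A+n_B-1)) = 2000/900 = 2.2222.
        SD[R] = 1.4907.
Step 4: Continuity-corrected z = (R + 0.5 - E[R]) / SD[R] = (5 + 0.5 - 6.0000) / 1.4907 = -0.3354.
Step 5: Two-sided p-value via normal approximation = 2*(1 - Phi(|z|)) = 0.737316.
Step 6: alpha = 0.1. fail to reject H0.

R = 5, z = -0.3354, p = 0.737316, fail to reject H0.


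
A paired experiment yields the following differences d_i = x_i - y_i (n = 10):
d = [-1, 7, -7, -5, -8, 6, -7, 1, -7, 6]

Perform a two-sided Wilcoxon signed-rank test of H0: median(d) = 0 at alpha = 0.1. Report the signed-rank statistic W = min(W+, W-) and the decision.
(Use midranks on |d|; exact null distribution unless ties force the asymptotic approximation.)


Step 1: Drop any zero differences (none here) and take |d_i|.
|d| = [1, 7, 7, 5, 8, 6, 7, 1, 7, 6]
Step 2: Midrank |d_i| (ties get averaged ranks).
ranks: |1|->1.5, |7|->7.5, |7|->7.5, |5|->3, |8|->10, |6|->4.5, |7|->7.5, |1|->1.5, |7|->7.5, |6|->4.5
Step 3: Attach original signs; sum ranks with positive sign and with negative sign.
W+ = 7.5 + 4.5 + 1.5 + 4.5 = 18
W- = 1.5 + 7.5 + 3 + 10 + 7.5 + 7.5 = 37
(Check: W+ + W- = 55 should equal n(n+1)/2 = 55.)
Step 4: Test statistic W = min(W+, W-) = 18.
Step 5: Ties in |d|, so use the tie-corrected normal approximation.
        E[W] = n(n+1)/4 = 10*11/4 = 27.5.
        Tie groups: |d|=1 (t=2), |d|=6 (t=2), |d|=7 (t=4); sum(t^3 - t) = 72.
        Var[W] = n(n+1)(2n+1)/24 - sum(t^3-t)/48 = 2310/24 - 72/48 = 94.75.
        z = (W - E[W]) / sqrt(Var[W]) = (18 - 27.5) / 9.7340 = -0.9760.
        Two-sided p = 2*Phi(z) = 0.329082.
Step 6: alpha = 0.1. fail to reject H0.

W+ = 18, W- = 37, W = min = 18, p = 0.329082, fail to reject H0.


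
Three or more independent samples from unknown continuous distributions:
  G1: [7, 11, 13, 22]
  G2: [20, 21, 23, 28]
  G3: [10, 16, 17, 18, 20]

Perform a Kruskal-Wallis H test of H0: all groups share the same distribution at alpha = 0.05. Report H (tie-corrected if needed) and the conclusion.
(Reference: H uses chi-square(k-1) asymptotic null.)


Step 1: Combine all N = 13 observations and assign midranks.
sorted (value, group, rank): (7,G1,1), (10,G3,2), (11,G1,3), (13,G1,4), (16,G3,5), (17,G3,6), (18,G3,7), (20,G2,8.5), (20,G3,8.5), (21,G2,10), (22,G1,11), (23,G2,12), (28,G2,13)
Step 2: Sum ranks within each group.
R_1 = 19 (n_1 = 4)
R_2 = 43.5 (n_2 = 4)
R_3 = 28.5 (n_3 = 5)
Step 3: H = 12/(N(N+1)) * sum(R_i^2/n_i) - 3(N+1)
     = 12/(13*14) * (19^2/4 + 43.5^2/4 + 28.5^2/5) - 3*14
     = 0.065934 * 725.763 - 42
     = 5.852473.
Step 4: Ties present; correction factor C = 1 - 6/(13^3 - 13) = 0.997253. Corrected H = 5.852473 / 0.997253 = 5.868595.
Step 5: Under H0, H ~ chi^2(2); p-value = 0.053168.
Step 6: alpha = 0.05. fail to reject H0.

H = 5.8686, df = 2, p = 0.053168, fail to reject H0.


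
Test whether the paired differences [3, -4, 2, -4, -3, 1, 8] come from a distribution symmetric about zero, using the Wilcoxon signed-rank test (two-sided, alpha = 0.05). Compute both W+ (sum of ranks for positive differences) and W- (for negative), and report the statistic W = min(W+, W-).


Step 1: Drop any zero differences (none here) and take |d_i|.
|d| = [3, 4, 2, 4, 3, 1, 8]
Step 2: Midrank |d_i| (ties get averaged ranks).
ranks: |3|->3.5, |4|->5.5, |2|->2, |4|->5.5, |3|->3.5, |1|->1, |8|->7
Step 3: Attach original signs; sum ranks with positive sign and with negative sign.
W+ = 3.5 + 2 + 1 + 7 = 13.5
W- = 5.5 + 5.5 + 3.5 = 14.5
(Check: W+ + W- = 28 should equal n(n+1)/2 = 28.)
Step 4: Test statistic W = min(W+, W-) = 13.5.
Step 5: Ties in |d|, so use the tie-corrected normal approximation.
        E[W] = n(n+1)/4 = 7*8/4 = 14.
        Tie groups: |d|=3 (t=2), |d|=4 (t=2); sum(t^3 - t) = 12.
        Var[W] = n(n+1)(2n+1)/24 - sum(t^3-t)/48 = 840/24 - 12/48 = 34.75.
        z = (W - E[W]) / sqrt(Var[W]) = (13.5 - 14) / 5.8949 = -0.0848.
        Two-sided p = 2*Phi(z) = 0.932405.
Step 6: alpha = 0.05. fail to reject H0.

W+ = 13.5, W- = 14.5, W = min = 13.5, p = 0.932405, fail to reject H0.


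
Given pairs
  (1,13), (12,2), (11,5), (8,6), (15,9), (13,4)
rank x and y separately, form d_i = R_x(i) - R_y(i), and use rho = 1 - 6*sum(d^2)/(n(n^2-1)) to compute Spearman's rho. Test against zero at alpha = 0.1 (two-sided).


Step 1: Rank x and y separately (midranks; no ties here).
rank(x): 1->1, 12->4, 11->3, 8->2, 15->6, 13->5
rank(y): 13->6, 2->1, 5->3, 6->4, 9->5, 4->2
Step 2: d_i = R_x(i) - R_y(i); compute d_i^2.
  (1-6)^2=25, (4-1)^2=9, (3-3)^2=0, (2-4)^2=4, (6-5)^2=1, (5-2)^2=9
sum(d^2) = 48.
Step 3: rho = 1 - 6*48 / (6*(6^2 - 1)) = 1 - 288/210 = -0.371429.
Step 4: Under H0, t = rho * sqrt((n-2)/(1-rho^2)) = -0.8001 ~ t(4).
Step 5: Two-sided p-value from the t-distribution with 4 df = 0.468478.
Step 6: alpha = 0.1. fail to reject H0.

rho = -0.3714, p = 0.468478, fail to reject H0 at alpha = 0.1.


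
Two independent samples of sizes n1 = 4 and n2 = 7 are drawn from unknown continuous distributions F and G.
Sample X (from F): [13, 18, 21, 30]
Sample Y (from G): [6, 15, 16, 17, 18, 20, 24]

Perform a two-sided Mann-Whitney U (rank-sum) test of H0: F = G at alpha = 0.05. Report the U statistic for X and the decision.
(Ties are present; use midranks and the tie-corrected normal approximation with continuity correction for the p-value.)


Step 1: Combine and sort all 11 observations; assign midranks.
sorted (value, group): (6,Y), (13,X), (15,Y), (16,Y), (17,Y), (18,X), (18,Y), (20,Y), (21,X), (24,Y), (30,X)
ranks: 6->1, 13->2, 15->3, 16->4, 17->5, 18->6.5, 18->6.5, 20->8, 21->9, 24->10, 30->11
Step 2: Rank sum for X: R1 = 2 + 6.5 + 9 + 11 = 28.5.
Step 3: U_X = R1 - n1(n1+1)/2 = 28.5 - 4*5/2 = 28.5 - 10 = 18.5.
       U_Y = n1*n2 - U_X = 28 - 18.5 = 9.5.
Step 4: Ties are present, so use the tie-corrected normal approximation (with continuity correction) for the p-value.
Step 5: p-value = 0.448659; compare to alpha = 0.05. fail to reject H0.

U_X = 18.5, p = 0.448659, fail to reject H0 at alpha = 0.05.


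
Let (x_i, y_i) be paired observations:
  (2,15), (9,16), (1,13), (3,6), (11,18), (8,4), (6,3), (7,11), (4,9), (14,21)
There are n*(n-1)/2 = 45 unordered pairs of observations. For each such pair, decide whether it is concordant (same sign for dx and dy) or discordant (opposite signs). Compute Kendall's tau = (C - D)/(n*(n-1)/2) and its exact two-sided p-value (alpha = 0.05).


Step 1: Enumerate the 45 unordered pairs (i,j) with i<j and classify each by sign(x_j-x_i) * sign(y_j-y_i).
  (1,2):dx=+7,dy=+1->C; (1,3):dx=-1,dy=-2->C; (1,4):dx=+1,dy=-9->D; (1,5):dx=+9,dy=+3->C
  (1,6):dx=+6,dy=-11->D; (1,7):dx=+4,dy=-12->D; (1,8):dx=+5,dy=-4->D; (1,9):dx=+2,dy=-6->D
  (1,10):dx=+12,dy=+6->C; (2,3):dx=-8,dy=-3->C; (2,4):dx=-6,dy=-10->C; (2,5):dx=+2,dy=+2->C
  (2,6):dx=-1,dy=-12->C; (2,7):dx=-3,dy=-13->C; (2,8):dx=-2,dy=-5->C; (2,9):dx=-5,dy=-7->C
  (2,10):dx=+5,dy=+5->C; (3,4):dx=+2,dy=-7->D; (3,5):dx=+10,dy=+5->C; (3,6):dx=+7,dy=-9->D
  (3,7):dx=+5,dy=-10->D; (3,8):dx=+6,dy=-2->D; (3,9):dx=+3,dy=-4->D; (3,10):dx=+13,dy=+8->C
  (4,5):dx=+8,dy=+12->C; (4,6):dx=+5,dy=-2->D; (4,7):dx=+3,dy=-3->D; (4,8):dx=+4,dy=+5->C
  (4,9):dx=+1,dy=+3->C; (4,10):dx=+11,dy=+15->C; (5,6):dx=-3,dy=-14->C; (5,7):dx=-5,dy=-15->C
  (5,8):dx=-4,dy=-7->C; (5,9):dx=-7,dy=-9->C; (5,10):dx=+3,dy=+3->C; (6,7):dx=-2,dy=-1->C
  (6,8):dx=-1,dy=+7->D; (6,9):dx=-4,dy=+5->D; (6,10):dx=+6,dy=+17->C; (7,8):dx=+1,dy=+8->C
  (7,9):dx=-2,dy=+6->D; (7,10):dx=+8,dy=+18->C; (8,9):dx=-3,dy=-2->C; (8,10):dx=+7,dy=+10->C
  (9,10):dx=+10,dy=+12->C
Step 2: C = 30, D = 15, total pairs = 45.
Step 3: tau = (C - D)/(n(n-1)/2) = (30 - 15)/45 = 0.333333.
Step 4: Exact two-sided p-value (enumerate n! = 3628800 permutations of y under H0): p = 0.216373.
Step 5: alpha = 0.05. fail to reject H0.

tau_b = 0.3333 (C=30, D=15), p = 0.216373, fail to reject H0.


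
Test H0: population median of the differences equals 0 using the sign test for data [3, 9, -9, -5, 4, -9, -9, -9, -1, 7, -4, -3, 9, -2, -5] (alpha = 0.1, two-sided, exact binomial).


Step 1: Discard zero differences. Original n = 15; n_eff = number of nonzero differences = 15.
Nonzero differences (with sign): +3, +9, -9, -5, +4, -9, -9, -9, -1, +7, -4, -3, +9, -2, -5
Step 2: Count signs: positive = 5, negative = 10.
Step 3: Under H0: P(positive) = 0.5, so the number of positives S ~ Bin(15, 0.5).
Step 4: Two-sided exact p-value = sum of Bin(15,0.5) probabilities at or below the observed probability = 0.301758.
Step 5: alpha = 0.1. fail to reject H0.

n_eff = 15, pos = 5, neg = 10, p = 0.301758, fail to reject H0.


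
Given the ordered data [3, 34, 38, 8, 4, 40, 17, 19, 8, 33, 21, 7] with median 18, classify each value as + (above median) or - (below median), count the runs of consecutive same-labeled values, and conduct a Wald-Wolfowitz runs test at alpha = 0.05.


Step 1: Compute median = 18; label A = above, B = below.
Labels in order: BAABBABABAAB  (n_A = 6, n_B = 6)
Step 2: Count runs R = 9.
Step 3: Under H0 (random ordering), E[R] = 2*n_A*n_B/(n_A+n_B) + 1 = 2*6*6/12 + 1 = 7.0000.
        Var[R] = 2*n_A*n_B*(2*n_A*n_B - n_A - n_B) / ((n_A+n_B)^2 * (n_A+n_B-1)) = 4320/1584 = 2.7273.
        SD[R] = 1.6514.
Step 4: Continuity-corrected z = (R - 0.5 - E[R]) / SD[R] = (9 - 0.5 - 7.0000) / 1.6514 = 0.9083.
Step 5: Two-sided p-value via normal approximation = 2*(1 - Phi(|z|)) = 0.363722.
Step 6: alpha = 0.05. fail to reject H0.

R = 9, z = 0.9083, p = 0.363722, fail to reject H0.


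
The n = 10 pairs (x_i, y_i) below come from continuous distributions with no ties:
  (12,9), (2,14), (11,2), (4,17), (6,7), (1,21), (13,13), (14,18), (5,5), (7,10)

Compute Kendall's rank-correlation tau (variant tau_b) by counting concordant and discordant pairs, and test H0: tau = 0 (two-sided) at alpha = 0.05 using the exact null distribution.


Step 1: Enumerate the 45 unordered pairs (i,j) with i<j and classify each by sign(x_j-x_i) * sign(y_j-y_i).
  (1,2):dx=-10,dy=+5->D; (1,3):dx=-1,dy=-7->C; (1,4):dx=-8,dy=+8->D; (1,5):dx=-6,dy=-2->C
  (1,6):dx=-11,dy=+12->D; (1,7):dx=+1,dy=+4->C; (1,8):dx=+2,dy=+9->C; (1,9):dx=-7,dy=-4->C
  (1,10):dx=-5,dy=+1->D; (2,3):dx=+9,dy=-12->D; (2,4):dx=+2,dy=+3->C; (2,5):dx=+4,dy=-7->D
  (2,6):dx=-1,dy=+7->D; (2,7):dx=+11,dy=-1->D; (2,8):dx=+12,dy=+4->C; (2,9):dx=+3,dy=-9->D
  (2,10):dx=+5,dy=-4->D; (3,4):dx=-7,dy=+15->D; (3,5):dx=-5,dy=+5->D; (3,6):dx=-10,dy=+19->D
  (3,7):dx=+2,dy=+11->C; (3,8):dx=+3,dy=+16->C; (3,9):dx=-6,dy=+3->D; (3,10):dx=-4,dy=+8->D
  (4,5):dx=+2,dy=-10->D; (4,6):dx=-3,dy=+4->D; (4,7):dx=+9,dy=-4->D; (4,8):dx=+10,dy=+1->C
  (4,9):dx=+1,dy=-12->D; (4,10):dx=+3,dy=-7->D; (5,6):dx=-5,dy=+14->D; (5,7):dx=+7,dy=+6->C
  (5,8):dx=+8,dy=+11->C; (5,9):dx=-1,dy=-2->C; (5,10):dx=+1,dy=+3->C; (6,7):dx=+12,dy=-8->D
  (6,8):dx=+13,dy=-3->D; (6,9):dx=+4,dy=-16->D; (6,10):dx=+6,dy=-11->D; (7,8):dx=+1,dy=+5->C
  (7,9):dx=-8,dy=-8->C; (7,10):dx=-6,dy=-3->C; (8,9):dx=-9,dy=-13->C; (8,10):dx=-7,dy=-8->C
  (9,10):dx=+2,dy=+5->C
Step 2: C = 20, D = 25, total pairs = 45.
Step 3: tau = (C - D)/(n(n-1)/2) = (20 - 25)/45 = -0.111111.
Step 4: Exact two-sided p-value (enumerate n! = 3628800 permutations of y under H0): p = 0.727490.
Step 5: alpha = 0.05. fail to reject H0.

tau_b = -0.1111 (C=20, D=25), p = 0.727490, fail to reject H0.


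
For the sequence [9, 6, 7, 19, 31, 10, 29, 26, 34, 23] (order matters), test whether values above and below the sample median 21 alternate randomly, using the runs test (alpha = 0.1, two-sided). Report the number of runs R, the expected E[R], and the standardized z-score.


Step 1: Compute median = 21; label A = above, B = below.
Labels in order: BBBBABAAAA  (n_A = 5, n_B = 5)
Step 2: Count runs R = 4.
Step 3: Under H0 (random ordering), E[R] = 2*n_A*n_B/(n_A+n_B) + 1 = 2*5*5/10 + 1 = 6.0000.
        Var[R] = 2*n_A*n_B*(2*n_A*n_B - n_A - n_B) / ((n_A+n_B)^2 * (n_A+n_B-1)) = 2000/900 = 2.2222.
        SD[R] = 1.4907.
Step 4: Continuity-corrected z = (R + 0.5 - E[R]) / SD[R] = (4 + 0.5 - 6.0000) / 1.4907 = -1.0062.
Step 5: Two-sided p-value via normal approximation = 2*(1 - Phi(|z|)) = 0.314305.
Step 6: alpha = 0.1. fail to reject H0.

R = 4, z = -1.0062, p = 0.314305, fail to reject H0.


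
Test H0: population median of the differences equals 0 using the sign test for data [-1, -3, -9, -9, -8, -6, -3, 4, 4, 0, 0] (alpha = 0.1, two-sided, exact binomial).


Step 1: Discard zero differences. Original n = 11; n_eff = number of nonzero differences = 9.
Nonzero differences (with sign): -1, -3, -9, -9, -8, -6, -3, +4, +4
Step 2: Count signs: positive = 2, negative = 7.
Step 3: Under H0: P(positive) = 0.5, so the number of positives S ~ Bin(9, 0.5).
Step 4: Two-sided exact p-value = sum of Bin(9,0.5) probabilities at or below the observed probability = 0.179688.
Step 5: alpha = 0.1. fail to reject H0.

n_eff = 9, pos = 2, neg = 7, p = 0.179688, fail to reject H0.


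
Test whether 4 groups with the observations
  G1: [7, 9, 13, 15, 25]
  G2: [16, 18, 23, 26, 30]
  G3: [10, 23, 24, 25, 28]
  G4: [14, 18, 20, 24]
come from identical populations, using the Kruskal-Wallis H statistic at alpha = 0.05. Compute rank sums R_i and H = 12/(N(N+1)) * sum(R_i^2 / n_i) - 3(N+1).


Step 1: Combine all N = 19 observations and assign midranks.
sorted (value, group, rank): (7,G1,1), (9,G1,2), (10,G3,3), (13,G1,4), (14,G4,5), (15,G1,6), (16,G2,7), (18,G2,8.5), (18,G4,8.5), (20,G4,10), (23,G2,11.5), (23,G3,11.5), (24,G3,13.5), (24,G4,13.5), (25,G1,15.5), (25,G3,15.5), (26,G2,17), (28,G3,18), (30,G2,19)
Step 2: Sum ranks within each group.
R_1 = 28.5 (n_1 = 5)
R_2 = 63 (n_2 = 5)
R_3 = 61.5 (n_3 = 5)
R_4 = 37 (n_4 = 4)
Step 3: H = 12/(N(N+1)) * sum(R_i^2/n_i) - 3(N+1)
     = 12/(19*20) * (28.5^2/5 + 63^2/5 + 61.5^2/5 + 37^2/4) - 3*20
     = 0.031579 * 2054.95 - 60
     = 4.893158.
Step 4: Ties present; correction factor C = 1 - 24/(19^3 - 19) = 0.996491. Corrected H = 4.893158 / 0.996491 = 4.910387.
Step 5: Under H0, H ~ chi^2(3); p-value = 0.178478.
Step 6: alpha = 0.05. fail to reject H0.

H = 4.9104, df = 3, p = 0.178478, fail to reject H0.


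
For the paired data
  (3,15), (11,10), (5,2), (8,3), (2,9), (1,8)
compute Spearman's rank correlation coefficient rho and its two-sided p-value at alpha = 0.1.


Step 1: Rank x and y separately (midranks; no ties here).
rank(x): 3->3, 11->6, 5->4, 8->5, 2->2, 1->1
rank(y): 15->6, 10->5, 2->1, 3->2, 9->4, 8->3
Step 2: d_i = R_x(i) - R_y(i); compute d_i^2.
  (3-6)^2=9, (6-5)^2=1, (4-1)^2=9, (5-2)^2=9, (2-4)^2=4, (1-3)^2=4
sum(d^2) = 36.
Step 3: rho = 1 - 6*36 / (6*(6^2 - 1)) = 1 - 216/210 = -0.028571.
Step 4: Under H0, t = rho * sqrt((n-2)/(1-rho^2)) = -0.0572 ~ t(4).
Step 5: Two-sided p-value from the t-distribution with 4 df = 0.957155.
Step 6: alpha = 0.1. fail to reject H0.

rho = -0.0286, p = 0.957155, fail to reject H0 at alpha = 0.1.


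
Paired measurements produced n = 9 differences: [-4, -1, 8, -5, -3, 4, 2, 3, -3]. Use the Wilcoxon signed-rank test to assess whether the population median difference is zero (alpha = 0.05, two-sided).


Step 1: Drop any zero differences (none here) and take |d_i|.
|d| = [4, 1, 8, 5, 3, 4, 2, 3, 3]
Step 2: Midrank |d_i| (ties get averaged ranks).
ranks: |4|->6.5, |1|->1, |8|->9, |5|->8, |3|->4, |4|->6.5, |2|->2, |3|->4, |3|->4
Step 3: Attach original signs; sum ranks with positive sign and with negative sign.
W+ = 9 + 6.5 + 2 + 4 = 21.5
W- = 6.5 + 1 + 8 + 4 + 4 = 23.5
(Check: W+ + W- = 45 should equal n(n+1)/2 = 45.)
Step 4: Test statistic W = min(W+, W-) = 21.5.
Step 5: Ties in |d|, so use the tie-corrected normal approximation.
        E[W] = n(n+1)/4 = 9*10/4 = 22.5.
        Tie groups: |d|=3 (t=3), |d|=4 (t=2); sum(t^3 - t) = 30.
        Var[W] = n(n+1)(2n+1)/24 - sum(t^3-t)/48 = 1710/24 - 30/48 = 70.625.
        z = (W - E[W]) / sqrt(Var[W]) = (21.5 - 22.5) / 8.4039 = -0.1190.
        Two-sided p = 2*Phi(z) = 0.905281.
Step 6: alpha = 0.05. fail to reject H0.

W+ = 21.5, W- = 23.5, W = min = 21.5, p = 0.905281, fail to reject H0.


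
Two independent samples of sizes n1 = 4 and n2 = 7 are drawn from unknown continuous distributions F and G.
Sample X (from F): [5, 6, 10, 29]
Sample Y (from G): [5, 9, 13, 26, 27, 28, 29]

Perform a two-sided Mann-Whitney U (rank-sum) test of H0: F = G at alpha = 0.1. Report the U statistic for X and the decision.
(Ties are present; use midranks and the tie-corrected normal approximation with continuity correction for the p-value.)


Step 1: Combine and sort all 11 observations; assign midranks.
sorted (value, group): (5,X), (5,Y), (6,X), (9,Y), (10,X), (13,Y), (26,Y), (27,Y), (28,Y), (29,X), (29,Y)
ranks: 5->1.5, 5->1.5, 6->3, 9->4, 10->5, 13->6, 26->7, 27->8, 28->9, 29->10.5, 29->10.5
Step 2: Rank sum for X: R1 = 1.5 + 3 + 5 + 10.5 = 20.
Step 3: U_X = R1 - n1(n1+1)/2 = 20 - 4*5/2 = 20 - 10 = 10.
       U_Y = n1*n2 - U_X = 28 - 10 = 18.
Step 4: Ties are present, so use the tie-corrected normal approximation (with continuity correction) for the p-value.
Step 5: p-value = 0.506393; compare to alpha = 0.1. fail to reject H0.

U_X = 10, p = 0.506393, fail to reject H0 at alpha = 0.1.


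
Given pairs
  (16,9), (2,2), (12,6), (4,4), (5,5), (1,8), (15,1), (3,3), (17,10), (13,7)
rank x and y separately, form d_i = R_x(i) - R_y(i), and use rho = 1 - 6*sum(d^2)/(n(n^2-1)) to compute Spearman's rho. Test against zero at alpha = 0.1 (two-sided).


Step 1: Rank x and y separately (midranks; no ties here).
rank(x): 16->9, 2->2, 12->6, 4->4, 5->5, 1->1, 15->8, 3->3, 17->10, 13->7
rank(y): 9->9, 2->2, 6->6, 4->4, 5->5, 8->8, 1->1, 3->3, 10->10, 7->7
Step 2: d_i = R_x(i) - R_y(i); compute d_i^2.
  (9-9)^2=0, (2-2)^2=0, (6-6)^2=0, (4-4)^2=0, (5-5)^2=0, (1-8)^2=49, (8-1)^2=49, (3-3)^2=0, (10-10)^2=0, (7-7)^2=0
sum(d^2) = 98.
Step 3: rho = 1 - 6*98 / (10*(10^2 - 1)) = 1 - 588/990 = 0.406061.
Step 4: Under H0, t = rho * sqrt((n-2)/(1-rho^2)) = 1.2568 ~ t(8).
Step 5: Two-sided p-value from the t-distribution with 8 df = 0.244282.
Step 6: alpha = 0.1. fail to reject H0.

rho = 0.4061, p = 0.244282, fail to reject H0 at alpha = 0.1.


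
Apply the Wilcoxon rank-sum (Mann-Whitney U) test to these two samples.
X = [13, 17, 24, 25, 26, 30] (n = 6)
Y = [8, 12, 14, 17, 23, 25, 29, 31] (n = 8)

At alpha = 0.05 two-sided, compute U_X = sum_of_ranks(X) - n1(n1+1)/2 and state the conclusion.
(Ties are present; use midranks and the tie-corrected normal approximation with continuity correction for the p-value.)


Step 1: Combine and sort all 14 observations; assign midranks.
sorted (value, group): (8,Y), (12,Y), (13,X), (14,Y), (17,X), (17,Y), (23,Y), (24,X), (25,X), (25,Y), (26,X), (29,Y), (30,X), (31,Y)
ranks: 8->1, 12->2, 13->3, 14->4, 17->5.5, 17->5.5, 23->7, 24->8, 25->9.5, 25->9.5, 26->11, 29->12, 30->13, 31->14
Step 2: Rank sum for X: R1 = 3 + 5.5 + 8 + 9.5 + 11 + 13 = 50.
Step 3: U_X = R1 - n1(n1+1)/2 = 50 - 6*7/2 = 50 - 21 = 29.
       U_Y = n1*n2 - U_X = 48 - 29 = 19.
Step 4: Ties are present, so use the tie-corrected normal approximation (with continuity correction) for the p-value.
Step 5: p-value = 0.560413; compare to alpha = 0.05. fail to reject H0.

U_X = 29, p = 0.560413, fail to reject H0 at alpha = 0.05.


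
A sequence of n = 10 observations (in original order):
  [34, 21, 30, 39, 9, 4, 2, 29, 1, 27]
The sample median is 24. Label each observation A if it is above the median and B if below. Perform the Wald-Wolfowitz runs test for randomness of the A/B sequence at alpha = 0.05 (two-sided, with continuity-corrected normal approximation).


Step 1: Compute median = 24; label A = above, B = below.
Labels in order: ABAABBBABA  (n_A = 5, n_B = 5)
Step 2: Count runs R = 7.
Step 3: Under H0 (random ordering), E[R] = 2*n_A*n_B/(n_A+n_B) + 1 = 2*5*5/10 + 1 = 6.0000.
        Var[R] = 2*n_A*n_B*(2*n_A*n_B - n_A - n_B) / ((n_A+n_B)^2 * (n_A+n_B-1)) = 2000/900 = 2.2222.
        SD[R] = 1.4907.
Step 4: Continuity-corrected z = (R - 0.5 - E[R]) / SD[R] = (7 - 0.5 - 6.0000) / 1.4907 = 0.3354.
Step 5: Two-sided p-value via normal approximation = 2*(1 - Phi(|z|)) = 0.737316.
Step 6: alpha = 0.05. fail to reject H0.

R = 7, z = 0.3354, p = 0.737316, fail to reject H0.
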